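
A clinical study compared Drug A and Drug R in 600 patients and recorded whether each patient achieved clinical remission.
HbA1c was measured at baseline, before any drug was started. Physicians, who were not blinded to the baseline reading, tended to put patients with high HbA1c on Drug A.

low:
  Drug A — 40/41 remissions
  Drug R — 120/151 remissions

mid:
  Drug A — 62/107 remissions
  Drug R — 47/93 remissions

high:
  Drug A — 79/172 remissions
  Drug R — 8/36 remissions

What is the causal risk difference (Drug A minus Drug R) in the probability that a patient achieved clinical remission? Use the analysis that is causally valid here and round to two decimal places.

Within every HbA1c level Drug A has the higher rate, yet pooled Drug R does — Simpson's reversal.
Here HbA1c is a common cause — it drives both which drug a case falls under and the outcome. The crude comparison mixes populations; the stratum-specific rates are the causally relevant ones.
Adjusting over the population distribution of HbA1c: 0.320·(0.976−0.795) + 0.333·(0.579−0.505) + 0.347·(0.459−0.222) = +0.165.

+0.16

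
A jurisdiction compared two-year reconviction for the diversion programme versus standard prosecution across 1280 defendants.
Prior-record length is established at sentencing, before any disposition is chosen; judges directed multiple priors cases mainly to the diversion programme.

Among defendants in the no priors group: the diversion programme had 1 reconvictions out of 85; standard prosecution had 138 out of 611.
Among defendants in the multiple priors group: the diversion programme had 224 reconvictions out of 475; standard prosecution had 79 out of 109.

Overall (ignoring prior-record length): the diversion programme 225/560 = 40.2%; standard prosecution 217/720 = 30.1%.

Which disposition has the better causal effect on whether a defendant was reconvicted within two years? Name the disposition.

the diversion programme

The stratified and pooled comparisons disagree (the diversion programme wins within each prior-record length; standard prosecution wins overall), so the answer turns on the causal role of prior-record length.
Since prior-record length is a pre-existing factor (not a product of the disposition) and it affects the outcome on its own, it is a confounder. The stratified rates, not the pooled rate, identify the causal effect.
Within each level — no priors: 1.2% vs 22.6%; multiple priors: 47.2% vs 72.5% — the diversion programme is lower every time.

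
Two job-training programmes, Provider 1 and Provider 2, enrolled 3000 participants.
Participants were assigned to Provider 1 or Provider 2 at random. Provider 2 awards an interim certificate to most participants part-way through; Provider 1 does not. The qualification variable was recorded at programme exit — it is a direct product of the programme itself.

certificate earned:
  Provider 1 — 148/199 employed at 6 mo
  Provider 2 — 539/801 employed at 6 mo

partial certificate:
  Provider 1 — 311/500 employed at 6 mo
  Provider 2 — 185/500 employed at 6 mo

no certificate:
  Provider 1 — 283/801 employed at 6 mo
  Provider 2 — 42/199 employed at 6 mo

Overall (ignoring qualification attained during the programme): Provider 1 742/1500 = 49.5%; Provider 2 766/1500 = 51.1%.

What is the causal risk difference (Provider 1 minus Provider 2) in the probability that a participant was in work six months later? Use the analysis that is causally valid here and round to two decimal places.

Stratifying would compare programmes among participants the programmes themselves sorted into qualification attained during the programme groups — a form of selection on an intermediate. The unconditioned pooled rates give the total causal effect.
The causal difference is the pooled difference: 0.495 − 0.511 = -0.016.

-0.02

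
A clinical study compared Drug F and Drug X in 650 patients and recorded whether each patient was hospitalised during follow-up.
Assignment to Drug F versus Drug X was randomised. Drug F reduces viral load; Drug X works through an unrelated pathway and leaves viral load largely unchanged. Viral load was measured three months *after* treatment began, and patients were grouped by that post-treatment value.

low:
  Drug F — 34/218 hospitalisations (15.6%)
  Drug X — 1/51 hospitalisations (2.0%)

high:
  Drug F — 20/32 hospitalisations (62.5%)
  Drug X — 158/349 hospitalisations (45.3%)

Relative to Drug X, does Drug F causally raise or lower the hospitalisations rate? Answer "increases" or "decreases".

decreases

The stratified and pooled comparisons disagree (Drug X wins within each viral load; Drug F wins overall), so the answer turns on the causal role of viral load.
Viral load here is a post-treatment variable shaped by the drug; conditioning on it would introduce bias rather than remove it. The overall comparison is the causal one.
Pooled: Drug F 21.6% vs Drug X 39.8%; Drug F is lower overall.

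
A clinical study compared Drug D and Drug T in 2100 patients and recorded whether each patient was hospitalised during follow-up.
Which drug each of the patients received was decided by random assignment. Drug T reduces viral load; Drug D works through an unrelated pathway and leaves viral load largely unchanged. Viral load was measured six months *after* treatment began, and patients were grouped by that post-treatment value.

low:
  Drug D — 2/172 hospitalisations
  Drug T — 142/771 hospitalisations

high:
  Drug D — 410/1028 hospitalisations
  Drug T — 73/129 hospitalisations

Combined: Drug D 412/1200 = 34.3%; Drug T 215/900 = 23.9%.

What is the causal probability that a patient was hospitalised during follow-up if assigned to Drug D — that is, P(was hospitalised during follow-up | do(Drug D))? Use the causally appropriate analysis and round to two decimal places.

0.34

The viral load-specific comparison favours Drug D throughout, but the pooled figures favour Drug T. The question is whether to condition on viral load.
Because the drug influences viral load, viral load is a post-treatment mediator, not a confounder. Stratifying on it would bias the estimate; the causal effect is the crude pooled difference.
So P(outcome | do(Drug D)) is just the pooled rate for Drug D: 412/1200 = 0.343.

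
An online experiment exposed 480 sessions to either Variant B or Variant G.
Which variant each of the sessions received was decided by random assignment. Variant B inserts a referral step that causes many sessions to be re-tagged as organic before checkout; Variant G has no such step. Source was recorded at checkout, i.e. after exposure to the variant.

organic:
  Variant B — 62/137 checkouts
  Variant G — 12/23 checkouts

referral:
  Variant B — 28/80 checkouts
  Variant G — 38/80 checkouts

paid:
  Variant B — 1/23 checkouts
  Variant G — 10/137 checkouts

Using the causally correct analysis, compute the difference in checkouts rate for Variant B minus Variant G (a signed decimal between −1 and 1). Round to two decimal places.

+0.13

Traffic source is downstream of the variant. One should not condition on a consequence of treatment, so the overall rates are the right comparison.
The causal difference is the pooled difference: 0.379 − 0.250 = +0.129.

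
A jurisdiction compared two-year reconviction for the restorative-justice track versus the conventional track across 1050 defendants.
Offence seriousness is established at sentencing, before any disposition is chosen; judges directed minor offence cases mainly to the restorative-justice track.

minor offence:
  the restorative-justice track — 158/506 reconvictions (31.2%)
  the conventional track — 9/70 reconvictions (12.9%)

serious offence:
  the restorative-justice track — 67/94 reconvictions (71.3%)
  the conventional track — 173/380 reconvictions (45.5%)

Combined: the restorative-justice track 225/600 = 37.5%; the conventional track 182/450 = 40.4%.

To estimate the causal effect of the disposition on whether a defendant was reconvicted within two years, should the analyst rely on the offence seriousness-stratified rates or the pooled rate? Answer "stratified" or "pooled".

stratified

Nothing the disposition does changes offence seriousness; the imbalance is an allocation artefact. With offence seriousness also predicting the outcome, the pooled figure is confounded, and the within-stratum comparison is the causal one.
Within each level — minor offence: 31.2% vs 12.9%; serious offence: 71.3% vs 45.5% — the conventional track is lower every time.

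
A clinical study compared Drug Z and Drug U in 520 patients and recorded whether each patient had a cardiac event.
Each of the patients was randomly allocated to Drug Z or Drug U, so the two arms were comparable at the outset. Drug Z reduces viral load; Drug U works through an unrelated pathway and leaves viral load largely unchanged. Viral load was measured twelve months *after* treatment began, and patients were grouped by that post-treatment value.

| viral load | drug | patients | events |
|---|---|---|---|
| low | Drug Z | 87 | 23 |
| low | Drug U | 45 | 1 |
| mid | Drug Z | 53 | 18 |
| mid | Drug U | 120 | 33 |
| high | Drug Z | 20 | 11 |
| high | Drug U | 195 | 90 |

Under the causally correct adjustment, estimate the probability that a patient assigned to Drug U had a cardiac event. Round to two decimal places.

The distribution of viral load is itself part of what the drug does — it is an intermediate outcome. Holding it fixed would remove that part of the effect; the total effect is the pooled difference.
So P(outcome | do(Drug U)) is just the pooled rate for Drug U: 124/360 = 0.344.

0.34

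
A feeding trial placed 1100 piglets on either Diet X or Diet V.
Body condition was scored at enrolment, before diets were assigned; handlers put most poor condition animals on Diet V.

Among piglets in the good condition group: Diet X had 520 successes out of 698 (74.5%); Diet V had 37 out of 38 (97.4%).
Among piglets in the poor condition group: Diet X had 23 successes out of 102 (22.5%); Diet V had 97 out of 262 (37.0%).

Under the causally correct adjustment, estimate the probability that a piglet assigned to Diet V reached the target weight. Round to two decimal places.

0.77

The imbalance in starting body condition arose from how piglets were allocated, not from anything the diet did; and starting body condition independently affects the outcome. The pooled gap is confounded — condition on starting body condition.
Standardising Diet V to the population starting body condition mix: 0.669·37/38 + 0.331·97/262 = 0.774.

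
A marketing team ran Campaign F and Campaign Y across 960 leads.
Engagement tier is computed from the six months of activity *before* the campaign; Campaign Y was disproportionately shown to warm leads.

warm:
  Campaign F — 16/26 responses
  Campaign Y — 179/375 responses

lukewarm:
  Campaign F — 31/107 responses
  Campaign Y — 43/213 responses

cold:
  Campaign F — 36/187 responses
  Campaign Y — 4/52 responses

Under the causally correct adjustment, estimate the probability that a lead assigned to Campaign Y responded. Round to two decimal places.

Engagement tier differs across campaigns for reasons unrelated to any effect of the campaign itself, and it separately predicts the outcome — a classic confounder. We must compare within engagement tier levels.
Standardising Campaign Y to the population engagement tier mix: 0.418·179/375 + 0.333·43/213 + 0.249·4/52 = 0.286.

0.29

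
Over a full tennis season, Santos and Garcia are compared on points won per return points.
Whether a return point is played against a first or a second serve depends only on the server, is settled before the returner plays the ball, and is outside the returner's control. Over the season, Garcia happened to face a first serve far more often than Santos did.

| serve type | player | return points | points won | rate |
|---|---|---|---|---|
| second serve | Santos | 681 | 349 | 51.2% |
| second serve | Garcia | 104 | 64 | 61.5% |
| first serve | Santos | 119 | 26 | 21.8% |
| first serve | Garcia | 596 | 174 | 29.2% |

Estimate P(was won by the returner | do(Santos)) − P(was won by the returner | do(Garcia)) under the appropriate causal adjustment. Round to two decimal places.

-0.09

Serve type satisfies the back-door criterion: it is not a descendant of the player, and it blocks the spurious path from player to outcome. Adjusting for it (i.e., using the within-serve type rates) gives the causal effect.
Adjusting over the population distribution of serve type: 0.523·(0.512−0.615) + 0.477·(0.218−0.292) = -0.089.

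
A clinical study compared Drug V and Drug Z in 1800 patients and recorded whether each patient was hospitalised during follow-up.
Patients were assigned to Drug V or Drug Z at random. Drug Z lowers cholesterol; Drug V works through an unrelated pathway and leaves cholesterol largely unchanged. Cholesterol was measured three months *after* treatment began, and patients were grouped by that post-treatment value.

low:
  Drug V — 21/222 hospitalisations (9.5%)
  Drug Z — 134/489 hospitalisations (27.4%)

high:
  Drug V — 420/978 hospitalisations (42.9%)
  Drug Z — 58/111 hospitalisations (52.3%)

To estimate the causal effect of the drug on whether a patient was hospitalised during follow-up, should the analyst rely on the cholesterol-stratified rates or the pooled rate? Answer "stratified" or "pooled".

Cholesterol lies on the pathway drug → cholesterol → outcome, so adjusting for it blocks the indirect effect. For the total causal effect of drug, use the unadjusted pooled rates.
Pooled: Drug V 36.8% vs Drug Z 32.0%; Drug Z is lower overall.

pooled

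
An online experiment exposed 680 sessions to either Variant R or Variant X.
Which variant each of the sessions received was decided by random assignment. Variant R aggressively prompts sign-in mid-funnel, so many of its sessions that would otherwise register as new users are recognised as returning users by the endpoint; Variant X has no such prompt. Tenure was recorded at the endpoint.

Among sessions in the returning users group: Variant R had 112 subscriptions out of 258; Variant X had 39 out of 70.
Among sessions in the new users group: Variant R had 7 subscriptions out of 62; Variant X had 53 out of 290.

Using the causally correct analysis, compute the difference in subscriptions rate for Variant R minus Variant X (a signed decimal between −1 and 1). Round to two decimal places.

+0.12

User tenure is downstream of the variant. One should not condition on a consequence of treatment, so the overall rates are the right comparison.
The causal difference is the pooled difference: 0.372 − 0.256 = +0.116.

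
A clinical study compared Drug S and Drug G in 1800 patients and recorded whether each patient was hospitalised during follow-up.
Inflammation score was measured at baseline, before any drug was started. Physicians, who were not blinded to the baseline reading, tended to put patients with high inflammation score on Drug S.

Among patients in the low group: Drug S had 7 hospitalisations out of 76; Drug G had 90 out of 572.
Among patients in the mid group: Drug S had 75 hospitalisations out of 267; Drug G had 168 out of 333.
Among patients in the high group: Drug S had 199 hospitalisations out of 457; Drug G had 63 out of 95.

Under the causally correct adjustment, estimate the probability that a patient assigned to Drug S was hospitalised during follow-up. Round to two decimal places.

Drug S is lower inside every inflammation score stratum but Drug G is lower in aggregate. Whether to stratify depends on how inflammation score relates to the drug.
The imbalance in inflammation score arose from how patients were allocated, not from anything the drug did; and inflammation score independently affects the outcome. The pooled gap is confounded — condition on inflammation score.
Standardising Drug S to the population inflammation score mix: 0.360·7/76 + 0.333·75/267 + 0.307·199/457 = 0.260.

0.26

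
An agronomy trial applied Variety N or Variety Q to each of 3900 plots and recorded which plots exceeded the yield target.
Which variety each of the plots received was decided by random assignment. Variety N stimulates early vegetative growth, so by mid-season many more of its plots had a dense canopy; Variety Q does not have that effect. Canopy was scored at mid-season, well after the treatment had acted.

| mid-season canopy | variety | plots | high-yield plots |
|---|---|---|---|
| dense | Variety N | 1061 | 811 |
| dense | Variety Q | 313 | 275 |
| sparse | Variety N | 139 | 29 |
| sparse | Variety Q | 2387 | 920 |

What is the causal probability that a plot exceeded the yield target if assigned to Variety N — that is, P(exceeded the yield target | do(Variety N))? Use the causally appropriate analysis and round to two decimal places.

Mid-season canopy here is a post-treatment variable shaped by the variety; conditioning on it would introduce bias rather than remove it. The overall comparison is the causal one.
So P(outcome | do(Variety N)) is just the pooled rate for Variety N: 840/1200 = 0.700.

0.70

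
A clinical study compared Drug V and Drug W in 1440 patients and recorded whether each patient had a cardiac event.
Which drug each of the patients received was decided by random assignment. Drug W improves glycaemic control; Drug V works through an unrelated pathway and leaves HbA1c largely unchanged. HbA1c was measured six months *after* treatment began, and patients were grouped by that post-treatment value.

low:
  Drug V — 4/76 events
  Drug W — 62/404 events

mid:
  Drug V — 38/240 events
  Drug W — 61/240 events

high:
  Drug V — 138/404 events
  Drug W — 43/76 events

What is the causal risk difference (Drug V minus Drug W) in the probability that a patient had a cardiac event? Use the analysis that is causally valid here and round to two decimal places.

HbA1c lies on the pathway drug → HbA1c → outcome, so adjusting for it blocks the indirect effect. For the total causal effect of drug, use the unadjusted pooled rates.
The causal difference is the pooled difference: 0.250 − 0.231 = +0.019.

+0.02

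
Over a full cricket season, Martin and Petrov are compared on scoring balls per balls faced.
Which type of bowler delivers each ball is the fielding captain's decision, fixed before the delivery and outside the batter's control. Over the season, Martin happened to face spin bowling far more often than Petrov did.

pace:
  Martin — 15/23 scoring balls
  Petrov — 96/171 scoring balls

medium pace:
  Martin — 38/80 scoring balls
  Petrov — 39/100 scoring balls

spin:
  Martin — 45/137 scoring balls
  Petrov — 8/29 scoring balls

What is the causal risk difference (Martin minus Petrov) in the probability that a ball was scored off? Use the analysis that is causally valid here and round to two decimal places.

The stratified and pooled comparisons disagree (Martin wins within each bowling type; Petrov wins overall), so the answer turns on the causal role of bowling type.
Bowling type satisfies the back-door criterion: it is not a descendant of the player, and it blocks the spurious path from player to outcome. Adjusting for it (i.e., using the within-bowling type rates) gives the causal effect.
Adjusting over the population distribution of bowling type: 0.359·(0.652−0.561) + 0.333·(0.475−0.390) + 0.307·(0.328−0.276) = +0.077.

+0.08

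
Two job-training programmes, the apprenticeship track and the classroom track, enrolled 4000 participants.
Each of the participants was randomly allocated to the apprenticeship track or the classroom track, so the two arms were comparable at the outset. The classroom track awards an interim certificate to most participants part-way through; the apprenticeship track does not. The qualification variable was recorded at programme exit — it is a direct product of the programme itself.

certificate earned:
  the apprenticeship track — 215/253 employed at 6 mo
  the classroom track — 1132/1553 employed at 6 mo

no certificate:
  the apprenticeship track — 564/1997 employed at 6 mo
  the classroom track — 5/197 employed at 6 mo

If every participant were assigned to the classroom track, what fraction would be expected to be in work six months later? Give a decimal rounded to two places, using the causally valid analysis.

0.65

the apprenticeship track is higher inside every qualification attained during the programme stratum but the classroom track is higher in aggregate. Whether to stratify depends on how qualification attained during the programme relates to the programme.
The distribution of qualification attained during the programme is itself part of what the programme does — it is an intermediate outcome. Holding it fixed would remove that part of the effect; the total effect is the pooled difference.
So P(outcome | do(the classroom track)) is just the pooled rate for the classroom track: 1137/1750 = 0.650.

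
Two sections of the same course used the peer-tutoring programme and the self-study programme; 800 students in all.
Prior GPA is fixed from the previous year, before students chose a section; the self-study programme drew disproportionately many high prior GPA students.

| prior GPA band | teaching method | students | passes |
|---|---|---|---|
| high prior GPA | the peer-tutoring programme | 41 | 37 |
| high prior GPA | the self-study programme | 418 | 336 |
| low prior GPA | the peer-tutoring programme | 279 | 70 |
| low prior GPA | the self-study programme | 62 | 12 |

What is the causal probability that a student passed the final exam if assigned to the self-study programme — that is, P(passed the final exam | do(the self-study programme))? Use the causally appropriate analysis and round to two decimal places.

Within every prior GPA band level the peer-tutoring programme has the higher rate, yet pooled the self-study programme does — Simpson's reversal.
Nothing the teaching method does changes prior GPA band; the imbalance is an allocation artefact. With prior GPA band also predicting the outcome, the pooled figure is confounded, and the within-stratum comparison is the causal one.
Standardising the self-study programme to the population prior GPA band mix: 0.574·336/418 + 0.426·12/62 = 0.544.

0.54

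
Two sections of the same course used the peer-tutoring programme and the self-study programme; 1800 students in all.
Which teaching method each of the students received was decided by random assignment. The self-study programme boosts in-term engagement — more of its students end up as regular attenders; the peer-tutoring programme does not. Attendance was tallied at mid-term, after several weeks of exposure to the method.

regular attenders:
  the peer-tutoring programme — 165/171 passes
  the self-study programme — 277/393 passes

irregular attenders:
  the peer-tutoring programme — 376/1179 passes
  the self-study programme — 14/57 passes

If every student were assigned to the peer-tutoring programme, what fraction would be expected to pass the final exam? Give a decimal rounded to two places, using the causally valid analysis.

the peer-tutoring programme is higher inside every mid-term attendance stratum but the self-study programme is higher in aggregate. Whether to stratify depends on how mid-term attendance relates to the teaching method.
Stratifying would compare teaching methods among students the teaching methods themselves sorted into mid-term attendance groups — a form of selection on an intermediate. The unconditioned pooled rates give the total causal effect.
So P(outcome | do(the peer-tutoring programme)) is just the pooled rate for the peer-tutoring programme: 541/1350 = 0.401.

0.40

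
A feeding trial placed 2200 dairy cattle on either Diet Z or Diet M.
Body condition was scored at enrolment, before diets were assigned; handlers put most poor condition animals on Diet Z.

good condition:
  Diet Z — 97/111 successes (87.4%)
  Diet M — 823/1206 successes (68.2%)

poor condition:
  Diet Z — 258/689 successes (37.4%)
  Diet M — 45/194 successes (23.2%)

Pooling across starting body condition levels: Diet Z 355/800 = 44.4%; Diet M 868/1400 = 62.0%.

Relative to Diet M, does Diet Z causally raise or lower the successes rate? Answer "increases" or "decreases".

The imbalance in starting body condition arose from how dairy cattle were allocated, not from anything the diet did; and starting body condition independently affects the outcome. The pooled gap is confounded — condition on starting body condition.
Within each level — good condition: 87.4% vs 68.2%; poor condition: 37.4% vs 23.2% — Diet Z is higher every time.

increases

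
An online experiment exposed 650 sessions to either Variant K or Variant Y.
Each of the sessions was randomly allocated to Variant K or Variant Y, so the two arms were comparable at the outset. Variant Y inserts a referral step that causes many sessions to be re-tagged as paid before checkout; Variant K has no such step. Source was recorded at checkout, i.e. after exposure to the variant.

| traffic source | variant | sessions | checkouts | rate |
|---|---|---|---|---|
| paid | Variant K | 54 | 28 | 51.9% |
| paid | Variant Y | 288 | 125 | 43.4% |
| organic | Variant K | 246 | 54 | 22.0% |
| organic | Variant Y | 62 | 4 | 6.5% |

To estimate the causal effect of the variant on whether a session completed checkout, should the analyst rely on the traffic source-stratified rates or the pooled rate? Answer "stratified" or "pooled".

Within every traffic source level Variant K has the higher rate, yet pooled Variant Y does — Simpson's reversal.
The distribution of traffic source is itself part of what the variant does — it is an intermediate outcome. Holding it fixed would remove that part of the effect; the total effect is the pooled difference.
Pooled: Variant K 27.3% vs Variant Y 36.9%; Variant Y is higher overall.

pooled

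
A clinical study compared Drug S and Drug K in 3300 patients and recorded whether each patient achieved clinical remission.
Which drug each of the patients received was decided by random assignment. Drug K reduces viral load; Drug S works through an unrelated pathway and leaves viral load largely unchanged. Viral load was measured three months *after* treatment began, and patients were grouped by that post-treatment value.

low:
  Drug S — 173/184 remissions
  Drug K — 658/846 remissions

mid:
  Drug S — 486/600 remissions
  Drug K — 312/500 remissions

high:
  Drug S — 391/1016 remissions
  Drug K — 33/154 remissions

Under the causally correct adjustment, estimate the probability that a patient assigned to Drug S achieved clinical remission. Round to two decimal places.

0.58

Drug S is higher inside every viral load stratum but Drug K is higher in aggregate. Whether to stratify depends on how viral load relates to the drug.
Viral load is downstream of the drug. One should not condition on a consequence of treatment, so the overall rates are the right comparison.
So P(outcome | do(Drug S)) is just the pooled rate for Drug S: 1050/1800 = 0.583.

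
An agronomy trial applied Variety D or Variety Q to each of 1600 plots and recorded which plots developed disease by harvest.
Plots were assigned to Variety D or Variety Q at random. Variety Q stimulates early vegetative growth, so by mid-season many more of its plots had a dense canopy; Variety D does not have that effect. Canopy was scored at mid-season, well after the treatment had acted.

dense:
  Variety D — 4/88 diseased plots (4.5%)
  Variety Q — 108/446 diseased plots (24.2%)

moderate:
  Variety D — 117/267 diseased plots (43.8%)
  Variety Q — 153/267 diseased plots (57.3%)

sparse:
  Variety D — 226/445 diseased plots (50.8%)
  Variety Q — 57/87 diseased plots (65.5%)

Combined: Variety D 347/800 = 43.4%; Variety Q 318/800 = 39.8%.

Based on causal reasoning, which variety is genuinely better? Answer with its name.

Variety D is lower inside every mid-season canopy stratum but Variety Q is lower in aggregate. Whether to stratify depends on how mid-season canopy relates to the variety.
Mid-season canopy lies on the pathway variety → mid-season canopy → outcome, so adjusting for it blocks the indirect effect. For the total causal effect of variety, use the unadjusted pooled rates.
Pooled: Variety D 43.4% vs Variety Q 39.8%; Variety Q is lower overall.

Variety Q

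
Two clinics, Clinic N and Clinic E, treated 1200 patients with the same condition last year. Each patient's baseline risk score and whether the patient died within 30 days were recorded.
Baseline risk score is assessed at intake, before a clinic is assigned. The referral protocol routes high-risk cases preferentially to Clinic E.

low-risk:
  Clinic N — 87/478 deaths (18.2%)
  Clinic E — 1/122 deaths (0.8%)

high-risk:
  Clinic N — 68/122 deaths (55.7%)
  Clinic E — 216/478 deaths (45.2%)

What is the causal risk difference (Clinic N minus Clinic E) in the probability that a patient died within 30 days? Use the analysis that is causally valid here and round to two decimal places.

+0.14

The baseline risk score-specific comparison favours Clinic E throughout, but the pooled figures favour Clinic N. The question is whether to condition on baseline risk score.
Baseline risk score is set before the clinic has any effect — it is not caused by the clinic — and it independently drives the outcome. That makes it a confounder, so the causal comparison is within baseline risk score levels.
Adjusting over the population distribution of baseline risk score: 0.500·(0.182−0.008) + 0.500·(0.557−0.452) = +0.140.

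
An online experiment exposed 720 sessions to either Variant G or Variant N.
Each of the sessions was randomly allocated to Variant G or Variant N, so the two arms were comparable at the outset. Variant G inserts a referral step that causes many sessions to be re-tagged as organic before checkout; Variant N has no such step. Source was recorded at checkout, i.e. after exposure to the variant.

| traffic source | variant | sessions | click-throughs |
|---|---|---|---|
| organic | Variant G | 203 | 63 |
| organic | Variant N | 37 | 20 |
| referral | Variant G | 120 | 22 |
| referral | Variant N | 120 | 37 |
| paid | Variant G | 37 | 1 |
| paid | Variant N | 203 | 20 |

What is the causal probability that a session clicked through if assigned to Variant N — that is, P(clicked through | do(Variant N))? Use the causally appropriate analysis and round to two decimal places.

0.21

Stratifying would compare variants among sessions the variants themselves sorted into traffic source groups — a form of selection on an intermediate. The unconditioned pooled rates give the total causal effect.
So P(outcome | do(Variant N)) is just the pooled rate for Variant N: 77/360 = 0.214.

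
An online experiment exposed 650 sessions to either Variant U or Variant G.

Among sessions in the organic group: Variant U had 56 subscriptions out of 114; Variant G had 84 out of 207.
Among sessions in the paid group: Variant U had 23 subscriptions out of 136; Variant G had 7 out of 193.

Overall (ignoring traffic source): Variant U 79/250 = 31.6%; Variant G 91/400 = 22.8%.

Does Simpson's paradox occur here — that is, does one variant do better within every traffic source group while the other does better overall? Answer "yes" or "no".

no

Within each traffic source level (organic 49.1% vs 40.6%; paid 16.9% vs 3.6%), Variant U has the higher rate every time. Pooled: 31.6% vs 22.8% — Variant U has the higher rate overall. They agree.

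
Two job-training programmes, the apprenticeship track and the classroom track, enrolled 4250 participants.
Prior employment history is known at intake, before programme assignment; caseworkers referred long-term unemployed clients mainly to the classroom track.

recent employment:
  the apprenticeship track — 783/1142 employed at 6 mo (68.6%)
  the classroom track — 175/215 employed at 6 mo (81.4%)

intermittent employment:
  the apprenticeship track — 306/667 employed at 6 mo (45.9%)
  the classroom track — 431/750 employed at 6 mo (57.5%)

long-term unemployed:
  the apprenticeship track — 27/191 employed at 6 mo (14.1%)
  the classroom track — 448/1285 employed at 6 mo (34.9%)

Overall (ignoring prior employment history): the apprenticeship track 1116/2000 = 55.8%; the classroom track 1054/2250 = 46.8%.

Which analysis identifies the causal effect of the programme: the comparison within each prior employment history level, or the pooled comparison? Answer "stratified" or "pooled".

stratified

The prior employment history-specific comparison favours the classroom track throughout, but the pooled figures favour the apprenticeship track. The question is whether to condition on prior employment history.
Prior employment history is set before the programme has any effect — it is not caused by the programme — and it independently drives the outcome. That makes it a confounder, so the causal comparison is within prior employment history levels.
Within each level — recent employment: 68.6% vs 81.4%; intermittent employment: 45.9% vs 57.5%; long-term unemployed: 14.1% vs 34.9% — the classroom track is higher every time.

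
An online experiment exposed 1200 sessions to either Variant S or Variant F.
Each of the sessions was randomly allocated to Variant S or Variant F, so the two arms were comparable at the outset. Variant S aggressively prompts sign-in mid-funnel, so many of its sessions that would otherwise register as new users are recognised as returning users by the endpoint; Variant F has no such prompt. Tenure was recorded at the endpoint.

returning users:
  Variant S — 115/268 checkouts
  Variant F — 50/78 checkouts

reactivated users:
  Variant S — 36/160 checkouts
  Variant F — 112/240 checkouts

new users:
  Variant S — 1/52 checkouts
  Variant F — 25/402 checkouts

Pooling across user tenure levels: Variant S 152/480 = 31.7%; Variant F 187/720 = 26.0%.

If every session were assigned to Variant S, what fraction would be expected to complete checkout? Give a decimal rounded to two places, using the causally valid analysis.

0.32

The user tenure-specific comparison favours Variant F throughout, but the pooled figures favour Variant S. The question is whether to condition on user tenure.
User tenure lies on the pathway variant → user tenure → outcome, so adjusting for it blocks the indirect effect. For the total causal effect of variant, use the unadjusted pooled rates.
So P(outcome | do(Variant S)) is just the pooled rate for Variant S: 152/480 = 0.317.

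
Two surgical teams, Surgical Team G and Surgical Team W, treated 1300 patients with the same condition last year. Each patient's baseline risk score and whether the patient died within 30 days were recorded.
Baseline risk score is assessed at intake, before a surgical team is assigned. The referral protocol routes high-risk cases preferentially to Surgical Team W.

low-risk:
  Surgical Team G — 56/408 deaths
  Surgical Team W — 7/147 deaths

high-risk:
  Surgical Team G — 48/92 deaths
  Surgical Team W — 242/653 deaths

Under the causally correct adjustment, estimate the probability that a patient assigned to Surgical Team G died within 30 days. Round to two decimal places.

Nothing the surgical team does changes baseline risk score; the imbalance is an allocation artefact. With baseline risk score also predicting the outcome, the pooled figure is confounded, and the within-stratum comparison is the causal one.
Standardising Surgical Team G to the population baseline risk score mix: 0.427·56/408 + 0.573·48/92 = 0.358.

0.36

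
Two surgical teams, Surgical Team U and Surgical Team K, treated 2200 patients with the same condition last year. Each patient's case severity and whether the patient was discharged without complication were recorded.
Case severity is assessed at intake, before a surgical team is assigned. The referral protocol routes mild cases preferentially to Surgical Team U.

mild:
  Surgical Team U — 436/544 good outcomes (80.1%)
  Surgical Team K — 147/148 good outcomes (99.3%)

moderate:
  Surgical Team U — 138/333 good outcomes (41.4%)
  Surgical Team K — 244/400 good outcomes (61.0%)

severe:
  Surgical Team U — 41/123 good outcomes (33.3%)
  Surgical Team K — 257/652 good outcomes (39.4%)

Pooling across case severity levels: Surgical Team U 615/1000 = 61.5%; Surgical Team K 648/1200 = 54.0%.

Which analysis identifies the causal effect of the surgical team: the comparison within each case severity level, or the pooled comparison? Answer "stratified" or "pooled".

stratified

The stratified and pooled comparisons disagree (Surgical Team K wins within each case severity; Surgical Team U wins overall), so the answer turns on the causal role of case severity.
Case severity is set before the surgical team has any effect — it is not caused by the surgical team — and it independently drives the outcome. That makes it a confounder, so the causal comparison is within case severity levels.
Within each level — mild: 80.1% vs 99.3%; moderate: 41.4% vs 61.0%; severe: 33.3% vs 39.4% — Surgical Team K is higher every time.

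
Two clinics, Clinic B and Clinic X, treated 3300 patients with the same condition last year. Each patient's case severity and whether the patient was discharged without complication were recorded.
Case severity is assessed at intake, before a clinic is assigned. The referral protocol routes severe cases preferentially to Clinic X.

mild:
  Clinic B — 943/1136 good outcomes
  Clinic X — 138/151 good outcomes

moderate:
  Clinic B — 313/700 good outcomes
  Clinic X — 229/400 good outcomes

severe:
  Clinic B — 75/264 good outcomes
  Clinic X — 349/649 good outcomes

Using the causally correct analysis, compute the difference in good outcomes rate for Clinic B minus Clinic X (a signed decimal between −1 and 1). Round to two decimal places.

-0.14

Here case severity is a common cause — it drives both which clinic a case falls under and the outcome. The crude comparison mixes populations; the stratum-specific rates are the causally relevant ones.
Adjusting over the population distribution of case severity: 0.390·(0.830−0.914) + 0.333·(0.447−0.573) + 0.277·(0.284−0.538) = -0.145.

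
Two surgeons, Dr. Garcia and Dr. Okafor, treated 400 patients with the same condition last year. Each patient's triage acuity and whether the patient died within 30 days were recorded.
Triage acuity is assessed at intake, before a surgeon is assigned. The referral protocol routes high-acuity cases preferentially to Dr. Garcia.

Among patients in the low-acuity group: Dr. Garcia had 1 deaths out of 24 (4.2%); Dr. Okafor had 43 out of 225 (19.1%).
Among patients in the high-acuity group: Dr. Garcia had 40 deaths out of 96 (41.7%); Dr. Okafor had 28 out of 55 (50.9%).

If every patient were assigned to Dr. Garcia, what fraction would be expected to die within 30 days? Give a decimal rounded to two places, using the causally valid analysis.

0.18

The triage acuity-specific comparison favours Dr. Garcia throughout, but the pooled figures favour Dr. Okafor. The question is whether to condition on triage acuity.
Here triage acuity is a common cause — it drives both which surgeon a case falls under and the outcome. The crude comparison mixes populations; the stratum-specific rates are the causally relevant ones.
Standardising Dr. Garcia to the population triage acuity mix: 0.623·1/24 + 0.378·40/96 = 0.183.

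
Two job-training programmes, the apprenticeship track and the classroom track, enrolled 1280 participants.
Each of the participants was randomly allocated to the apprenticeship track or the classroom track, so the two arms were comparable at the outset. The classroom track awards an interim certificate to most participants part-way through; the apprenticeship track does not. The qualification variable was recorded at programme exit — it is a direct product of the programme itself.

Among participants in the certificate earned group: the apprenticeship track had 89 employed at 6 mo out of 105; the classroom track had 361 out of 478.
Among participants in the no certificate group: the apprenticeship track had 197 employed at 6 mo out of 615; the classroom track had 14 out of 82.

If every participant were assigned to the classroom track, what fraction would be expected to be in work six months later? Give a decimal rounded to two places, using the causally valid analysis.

The distribution of qualification attained during the programme is itself part of what the programme does — it is an intermediate outcome. Holding it fixed would remove that part of the effect; the total effect is the pooled difference.
So P(outcome | do(the classroom track)) is just the pooled rate for the classroom track: 375/560 = 0.670.

0.67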